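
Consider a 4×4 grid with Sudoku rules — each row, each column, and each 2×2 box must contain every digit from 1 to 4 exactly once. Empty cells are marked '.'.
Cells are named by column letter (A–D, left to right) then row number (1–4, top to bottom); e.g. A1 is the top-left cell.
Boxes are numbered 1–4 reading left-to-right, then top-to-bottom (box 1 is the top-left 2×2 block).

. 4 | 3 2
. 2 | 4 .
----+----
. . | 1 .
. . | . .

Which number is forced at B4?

Cell B4 itself could take any of {1, 3} by direct elimination.
Consider where 1 can go in column B.
B3 is out (row 3 already has a 1).
So the only cell in column B that can hold 1 is B4.
Therefore B4 = 1.

1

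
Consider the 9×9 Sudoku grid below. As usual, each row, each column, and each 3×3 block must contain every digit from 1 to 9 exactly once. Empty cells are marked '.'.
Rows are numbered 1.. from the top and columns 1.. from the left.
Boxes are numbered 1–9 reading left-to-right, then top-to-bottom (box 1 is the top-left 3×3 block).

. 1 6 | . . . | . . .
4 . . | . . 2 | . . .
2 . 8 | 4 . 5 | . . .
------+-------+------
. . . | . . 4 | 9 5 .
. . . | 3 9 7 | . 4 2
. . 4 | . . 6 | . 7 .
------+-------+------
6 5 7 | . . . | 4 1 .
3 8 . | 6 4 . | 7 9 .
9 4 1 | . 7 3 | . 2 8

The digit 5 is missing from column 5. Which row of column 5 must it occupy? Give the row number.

Consider where 5 can go in column 5.
row 1, column 5 is out (box 2 already has a 5).
row 2, column 5 is out (box 2 already has a 5).
row 3, column 5 is out (row 3 already has a 5).
row 4, column 5 is out (row 4 already has a 5).
row 7, column 5 is out (row 7 already has a 5).
So the only cell in column 5 that can hold 5 is row 6, column 5.
That is row 6.

6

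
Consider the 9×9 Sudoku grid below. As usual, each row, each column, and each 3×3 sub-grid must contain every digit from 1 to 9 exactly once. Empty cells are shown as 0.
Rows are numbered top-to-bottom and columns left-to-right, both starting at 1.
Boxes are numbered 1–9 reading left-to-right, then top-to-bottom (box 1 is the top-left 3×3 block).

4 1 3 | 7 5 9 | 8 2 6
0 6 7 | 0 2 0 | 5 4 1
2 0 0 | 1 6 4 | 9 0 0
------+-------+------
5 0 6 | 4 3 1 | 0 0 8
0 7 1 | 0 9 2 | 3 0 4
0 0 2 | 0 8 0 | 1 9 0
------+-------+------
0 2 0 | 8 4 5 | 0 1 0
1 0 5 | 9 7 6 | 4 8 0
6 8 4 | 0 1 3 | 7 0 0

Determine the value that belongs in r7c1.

Cell r7c1 itself could take any of {3, 7, 9} by direct elimination.
Consider where 7 can go in column 1.
r2c1 is out (row 2 already has a 7).
r5c1 is out (row 5 already has a 7).
r6c1 is out (box 4 already has a 7).
So the only cell in column 1 that can hold 7 is r7c1.
Therefore r7c1 = 7.

7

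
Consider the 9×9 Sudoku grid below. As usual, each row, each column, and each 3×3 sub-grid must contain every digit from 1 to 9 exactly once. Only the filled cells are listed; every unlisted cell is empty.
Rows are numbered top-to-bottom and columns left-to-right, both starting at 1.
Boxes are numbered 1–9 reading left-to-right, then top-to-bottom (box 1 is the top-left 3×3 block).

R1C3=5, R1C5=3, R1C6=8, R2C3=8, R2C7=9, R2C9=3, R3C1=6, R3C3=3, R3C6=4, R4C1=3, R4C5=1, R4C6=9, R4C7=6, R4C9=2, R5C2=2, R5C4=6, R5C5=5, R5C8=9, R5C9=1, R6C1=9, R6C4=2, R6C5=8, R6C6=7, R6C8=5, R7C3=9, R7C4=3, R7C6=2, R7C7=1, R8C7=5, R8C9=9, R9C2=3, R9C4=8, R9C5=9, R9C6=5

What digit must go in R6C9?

Row 6 already contains {2, 5, 7, 8, 9}.
Column 9 already contains {1, 2, 3, 9}.
Its 3×3 block (box 6) already contains {1, 2, 5, 6, 9}.
The only value from 1–9 not eliminated is 4, so R6C9 = 4.

4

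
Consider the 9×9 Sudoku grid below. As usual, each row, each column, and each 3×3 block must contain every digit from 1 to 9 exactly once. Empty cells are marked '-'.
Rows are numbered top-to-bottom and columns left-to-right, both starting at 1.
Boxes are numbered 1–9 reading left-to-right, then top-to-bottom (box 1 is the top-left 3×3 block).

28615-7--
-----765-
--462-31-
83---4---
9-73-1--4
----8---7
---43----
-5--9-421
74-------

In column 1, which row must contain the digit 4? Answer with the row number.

6

Consider where 4 can go in column 1.
r2c1 is out (box 1 already has a 4).
r3c1 is out (row 3 already has a 4).
r7c1 is out (row 7 already has a 4).
r8c1 is out (row 8 already has a 4).
So the only cell in column 1 that can hold 4 is r6c1.
That is row 6.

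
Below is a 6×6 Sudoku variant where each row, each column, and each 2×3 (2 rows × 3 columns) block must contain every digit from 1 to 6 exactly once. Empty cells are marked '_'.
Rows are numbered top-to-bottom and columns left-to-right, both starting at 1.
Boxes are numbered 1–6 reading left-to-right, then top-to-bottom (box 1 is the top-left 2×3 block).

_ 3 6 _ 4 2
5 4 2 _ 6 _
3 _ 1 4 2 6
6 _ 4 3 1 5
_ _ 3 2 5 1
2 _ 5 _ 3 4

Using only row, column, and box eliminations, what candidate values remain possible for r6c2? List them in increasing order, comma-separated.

Row 6 already contains {2, 3, 4, 5}.
Column 2 already contains {3, 4}.
Its 2×3 block (box 5) already contains {2, 3, 5}.
Removing those from 1–6 leaves {1, 6} as the candidates for r6c2.

1,6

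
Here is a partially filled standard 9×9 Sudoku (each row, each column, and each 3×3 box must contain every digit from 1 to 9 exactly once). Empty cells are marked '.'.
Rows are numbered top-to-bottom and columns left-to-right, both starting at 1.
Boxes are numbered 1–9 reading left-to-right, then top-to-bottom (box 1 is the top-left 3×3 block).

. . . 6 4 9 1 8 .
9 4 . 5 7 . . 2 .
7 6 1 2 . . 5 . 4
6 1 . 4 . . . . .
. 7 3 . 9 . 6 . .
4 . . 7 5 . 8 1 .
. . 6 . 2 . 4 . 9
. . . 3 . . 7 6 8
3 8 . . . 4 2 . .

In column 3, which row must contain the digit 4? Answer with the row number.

Consider where 4 can go in column 3.
r1c3 is out (row 1 already has a 4).
r2c3 is out (row 2 already has a 4).
r4c3 is out (row 4 already has a 4).
r6c3 is out (row 6 already has a 4).
r9c3 is out (row 9 already has a 4).
So the only cell in column 3 that can hold 4 is r8c3.
That is row 8.

8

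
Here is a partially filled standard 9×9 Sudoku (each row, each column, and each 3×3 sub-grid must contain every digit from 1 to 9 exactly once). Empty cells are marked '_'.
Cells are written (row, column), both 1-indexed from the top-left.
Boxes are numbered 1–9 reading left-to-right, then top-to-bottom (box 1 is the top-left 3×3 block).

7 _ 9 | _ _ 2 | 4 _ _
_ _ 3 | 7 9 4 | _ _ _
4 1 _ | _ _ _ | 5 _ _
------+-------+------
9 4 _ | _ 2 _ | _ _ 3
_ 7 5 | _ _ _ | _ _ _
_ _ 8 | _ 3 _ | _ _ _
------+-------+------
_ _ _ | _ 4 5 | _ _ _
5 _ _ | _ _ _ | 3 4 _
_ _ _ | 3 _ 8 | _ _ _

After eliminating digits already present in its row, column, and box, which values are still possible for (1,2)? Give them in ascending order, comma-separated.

5,6,8

Row 1 already contains {2, 4, 7, 9}.
Column 2 already contains {1, 4, 7}.
Its 3×3 block (box 1) already contains {1, 3, 4, 7, 9}.
Removing those from 1–9 leaves {5, 6, 8} as the candidates for (1,2).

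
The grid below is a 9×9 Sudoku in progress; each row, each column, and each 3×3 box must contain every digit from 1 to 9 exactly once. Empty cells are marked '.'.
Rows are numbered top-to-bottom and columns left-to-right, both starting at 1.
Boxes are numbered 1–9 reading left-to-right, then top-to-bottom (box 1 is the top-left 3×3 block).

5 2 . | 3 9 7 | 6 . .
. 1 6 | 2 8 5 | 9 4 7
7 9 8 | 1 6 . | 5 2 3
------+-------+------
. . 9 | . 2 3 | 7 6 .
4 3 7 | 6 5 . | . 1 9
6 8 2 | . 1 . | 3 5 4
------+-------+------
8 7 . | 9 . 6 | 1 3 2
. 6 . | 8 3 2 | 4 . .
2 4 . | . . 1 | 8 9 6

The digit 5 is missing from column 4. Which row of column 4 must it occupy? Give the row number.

Consider where 5 can go in column 4.
r4c4 is out (box 5 already has a 5).
r6c4 is out (row 6 already has a 5).
So the only cell in column 4 that can hold 5 is r9c4.
That is row 9.

9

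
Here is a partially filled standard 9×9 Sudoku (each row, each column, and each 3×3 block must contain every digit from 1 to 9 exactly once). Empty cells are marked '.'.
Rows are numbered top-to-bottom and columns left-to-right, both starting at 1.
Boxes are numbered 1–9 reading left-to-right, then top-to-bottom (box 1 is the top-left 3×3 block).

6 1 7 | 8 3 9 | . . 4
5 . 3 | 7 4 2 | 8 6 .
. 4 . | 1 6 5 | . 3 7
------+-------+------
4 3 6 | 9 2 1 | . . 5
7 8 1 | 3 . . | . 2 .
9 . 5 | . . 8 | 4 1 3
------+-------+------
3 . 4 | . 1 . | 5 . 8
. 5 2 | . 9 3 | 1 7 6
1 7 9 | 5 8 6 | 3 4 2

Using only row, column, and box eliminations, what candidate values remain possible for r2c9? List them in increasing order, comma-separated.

1,9

Row 2 already contains {2, 3, 4, 5, 6, 7, 8}.
Column 9 already contains {2, 3, 4, 5, 6, 7, 8}.
Its 3×3 block (box 3) already contains {3, 4, 6, 7, 8}.
Removing those from 1–9 leaves {1, 9} as the candidates for r2c9.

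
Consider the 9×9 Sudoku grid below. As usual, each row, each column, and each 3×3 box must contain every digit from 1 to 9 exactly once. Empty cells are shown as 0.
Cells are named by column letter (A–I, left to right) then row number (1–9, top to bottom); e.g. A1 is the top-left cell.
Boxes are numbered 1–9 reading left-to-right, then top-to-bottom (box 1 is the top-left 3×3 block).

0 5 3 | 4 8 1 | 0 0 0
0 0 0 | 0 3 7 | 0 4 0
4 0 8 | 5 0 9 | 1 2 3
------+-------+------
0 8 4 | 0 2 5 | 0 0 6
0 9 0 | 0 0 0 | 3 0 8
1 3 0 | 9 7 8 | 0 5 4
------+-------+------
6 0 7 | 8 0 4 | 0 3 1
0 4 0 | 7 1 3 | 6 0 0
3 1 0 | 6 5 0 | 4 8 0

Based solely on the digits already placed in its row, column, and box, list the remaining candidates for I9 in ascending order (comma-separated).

Row 9 already contains {1, 3, 4, 5, 6, 8}.
Column I already contains {1, 3, 4, 6, 8}.
Its 3×3 block (box 9) already contains {1, 3, 4, 6, 8}.
Removing those from 1–9 leaves {2, 7, 9} as the candidates for I9.

2,7,9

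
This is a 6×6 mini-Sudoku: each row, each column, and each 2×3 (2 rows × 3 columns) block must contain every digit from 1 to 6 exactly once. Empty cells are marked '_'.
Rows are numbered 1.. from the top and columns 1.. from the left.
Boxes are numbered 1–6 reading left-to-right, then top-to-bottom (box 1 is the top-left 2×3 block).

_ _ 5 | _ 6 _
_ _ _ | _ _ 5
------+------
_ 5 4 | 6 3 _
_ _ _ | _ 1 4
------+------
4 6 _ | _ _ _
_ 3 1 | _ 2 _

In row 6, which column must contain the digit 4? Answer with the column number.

Consider where 4 can go in row 6.
row 6, column 1 is out (column 1 already has a 4).
row 6, column 6 is out (column 6 already has a 4).
So the only cell in row 6 that can hold 4 is row 6, column 4.
That is column 4.

4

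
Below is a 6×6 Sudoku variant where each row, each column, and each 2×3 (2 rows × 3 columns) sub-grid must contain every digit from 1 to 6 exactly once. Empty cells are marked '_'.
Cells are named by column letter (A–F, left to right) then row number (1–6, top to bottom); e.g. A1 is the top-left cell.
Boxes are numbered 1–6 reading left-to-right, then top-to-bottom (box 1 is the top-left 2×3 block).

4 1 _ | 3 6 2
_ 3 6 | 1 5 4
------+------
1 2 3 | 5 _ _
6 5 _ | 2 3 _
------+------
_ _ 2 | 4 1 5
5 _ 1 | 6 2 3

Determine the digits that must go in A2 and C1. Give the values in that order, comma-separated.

For A2:
  Row 2 already contains {1, 3, 4, 5, 6}.
  Column A already contains {1, 4, 5, 6}.
  Its 2×3 block (box 1) already contains {1, 3, 4, 6}.
  The only value from 1–6 not eliminated is 2, so A2 = 2.
For C1:
  Row 1 already contains {1, 2, 3, 4, 6}.
  Column C already contains {1, 2, 3, 6}.
  Its 2×3 block (box 1) already contains {1, 3, 4, 6}.
  The only value from 1–6 not eliminated is 5, so C1 = 5.

2,5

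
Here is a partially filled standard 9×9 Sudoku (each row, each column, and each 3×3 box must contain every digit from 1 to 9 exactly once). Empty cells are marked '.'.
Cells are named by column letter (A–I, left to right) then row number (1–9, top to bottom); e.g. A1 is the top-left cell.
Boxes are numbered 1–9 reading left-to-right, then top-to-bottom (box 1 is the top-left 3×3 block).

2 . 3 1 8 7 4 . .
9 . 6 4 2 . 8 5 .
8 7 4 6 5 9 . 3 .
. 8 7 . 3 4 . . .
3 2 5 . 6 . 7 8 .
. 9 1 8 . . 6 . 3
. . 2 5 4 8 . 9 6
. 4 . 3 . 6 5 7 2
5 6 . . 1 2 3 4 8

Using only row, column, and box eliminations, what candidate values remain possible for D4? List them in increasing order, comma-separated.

Row 4 already contains {3, 4, 7, 8}.
Column D already contains {1, 3, 4, 5, 6, 8}.
Its 3×3 block (box 5) already contains {3, 4, 6, 8}.
Removing those from 1–9 leaves {2, 9} as the candidates for D4.

2,9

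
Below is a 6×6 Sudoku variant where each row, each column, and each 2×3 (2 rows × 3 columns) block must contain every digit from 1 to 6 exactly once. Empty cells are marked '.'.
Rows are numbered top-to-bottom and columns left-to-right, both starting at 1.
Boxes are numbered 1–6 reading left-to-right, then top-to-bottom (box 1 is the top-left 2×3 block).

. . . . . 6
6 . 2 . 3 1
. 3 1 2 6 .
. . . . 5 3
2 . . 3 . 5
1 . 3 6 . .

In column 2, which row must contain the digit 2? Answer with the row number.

4

Consider where 2 can go in column 2.
R1C2 is out (box 1 already has a 2).
R2C2 is out (row 2 already has a 2).
R5C2 is out (row 5 already has a 2).
R6C2 is out (box 5 already has a 2).
So the only cell in column 2 that can hold 2 is R4C2.
That is row 4.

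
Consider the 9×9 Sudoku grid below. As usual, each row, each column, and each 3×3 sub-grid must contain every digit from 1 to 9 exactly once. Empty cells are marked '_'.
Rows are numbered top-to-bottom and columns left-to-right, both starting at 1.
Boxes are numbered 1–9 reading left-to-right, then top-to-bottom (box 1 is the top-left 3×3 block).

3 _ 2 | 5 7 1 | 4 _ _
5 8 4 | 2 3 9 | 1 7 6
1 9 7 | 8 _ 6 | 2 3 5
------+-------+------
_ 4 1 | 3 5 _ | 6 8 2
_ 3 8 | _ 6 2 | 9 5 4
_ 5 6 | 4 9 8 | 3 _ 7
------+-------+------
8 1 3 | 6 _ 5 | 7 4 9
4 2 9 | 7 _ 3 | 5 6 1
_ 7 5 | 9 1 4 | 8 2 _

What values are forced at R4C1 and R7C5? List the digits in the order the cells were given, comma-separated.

For R4C1:
  Consider where 9 can go in column 1.
  R5C1 is out (row 5 already has a 9).
  R6C1 is out (row 6 already has a 9).
  R9C1 is out (row 9 already has a 9).
  So the only cell in column 1 that can hold 9 is R4C1.
  So R4C1 = 9.
For R7C5:
  Row 7 already contains {1, 3, 4, 5, 6, 7, 8, 9}.
  Column 5 already contains {1, 3, 5, 6, 7, 9}.
  Its 3×3 block (box 8) already contains {1, 3, 4, 5, 6, 7, 9}.
  The only value from 1–9 not eliminated is 2, so R7C5 = 2.

9,2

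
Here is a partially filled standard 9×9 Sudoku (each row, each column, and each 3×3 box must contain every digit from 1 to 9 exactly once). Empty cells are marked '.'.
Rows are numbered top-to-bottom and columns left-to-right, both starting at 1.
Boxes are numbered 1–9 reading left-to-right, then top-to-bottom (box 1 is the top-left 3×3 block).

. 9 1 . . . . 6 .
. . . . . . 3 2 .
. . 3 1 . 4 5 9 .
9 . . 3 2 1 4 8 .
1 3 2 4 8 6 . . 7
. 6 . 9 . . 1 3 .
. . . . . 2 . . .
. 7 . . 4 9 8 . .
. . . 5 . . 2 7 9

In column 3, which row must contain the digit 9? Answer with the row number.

7

Consider where 9 can go in column 3.
R2C3 is out (box 1 already has a 9).
R4C3 is out (row 4 already has a 9).
R6C3 is out (row 6 already has a 9).
R8C3 is out (row 8 already has a 9).
R9C3 is out (row 9 already has a 9).
So the only cell in column 3 that can hold 9 is R7C3.
That is row 7.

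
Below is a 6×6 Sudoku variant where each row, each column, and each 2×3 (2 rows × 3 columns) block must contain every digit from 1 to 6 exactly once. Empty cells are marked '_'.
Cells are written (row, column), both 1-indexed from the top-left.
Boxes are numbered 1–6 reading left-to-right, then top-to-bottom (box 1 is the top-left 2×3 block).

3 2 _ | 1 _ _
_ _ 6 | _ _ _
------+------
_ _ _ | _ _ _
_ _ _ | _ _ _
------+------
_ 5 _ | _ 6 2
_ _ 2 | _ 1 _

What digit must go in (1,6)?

6

Cell (1,6) itself could take any of {4, 5, 6} by direct elimination.
Consider where 6 can go in row 1.
(1,3) is out (column 3 already has a 6).
(1,5) is out (column 5 already has a 6).
So the only cell in row 1 that can hold 6 is (1,6).
Therefore (1,6) = 6.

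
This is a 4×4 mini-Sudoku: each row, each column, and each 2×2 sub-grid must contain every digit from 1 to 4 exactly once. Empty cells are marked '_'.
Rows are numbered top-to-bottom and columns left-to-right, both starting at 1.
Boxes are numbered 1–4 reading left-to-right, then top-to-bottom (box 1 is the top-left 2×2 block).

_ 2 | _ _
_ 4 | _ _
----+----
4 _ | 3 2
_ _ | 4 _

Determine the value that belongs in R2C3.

2

Cell R2C3 itself could take any of {1, 2} by direct elimination.
Consider where 2 can go in column 3.
R1C3 is out (row 1 already has a 2).
So the only cell in column 3 that can hold 2 is R2C3.
Therefore R2C3 = 2.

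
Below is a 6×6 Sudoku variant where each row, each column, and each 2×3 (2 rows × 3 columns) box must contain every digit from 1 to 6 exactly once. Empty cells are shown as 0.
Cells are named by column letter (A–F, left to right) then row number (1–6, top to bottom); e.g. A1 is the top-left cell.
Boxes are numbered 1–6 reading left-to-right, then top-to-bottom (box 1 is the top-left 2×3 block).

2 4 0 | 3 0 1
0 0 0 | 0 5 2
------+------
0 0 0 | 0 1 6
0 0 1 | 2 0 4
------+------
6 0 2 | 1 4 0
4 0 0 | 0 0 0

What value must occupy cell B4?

6

Cell B4 itself could take any of {3, 5, 6} by direct elimination.
Consider where 6 can go in box 3.
A3 is out (row 3 already has a 6).
B3 is out (row 3 already has a 6).
C3 is out (row 3 already has a 6).
A4 is out (column A already has a 6).
So the only cell in box 3 that can hold 6 is B4.
Therefore B4 = 6.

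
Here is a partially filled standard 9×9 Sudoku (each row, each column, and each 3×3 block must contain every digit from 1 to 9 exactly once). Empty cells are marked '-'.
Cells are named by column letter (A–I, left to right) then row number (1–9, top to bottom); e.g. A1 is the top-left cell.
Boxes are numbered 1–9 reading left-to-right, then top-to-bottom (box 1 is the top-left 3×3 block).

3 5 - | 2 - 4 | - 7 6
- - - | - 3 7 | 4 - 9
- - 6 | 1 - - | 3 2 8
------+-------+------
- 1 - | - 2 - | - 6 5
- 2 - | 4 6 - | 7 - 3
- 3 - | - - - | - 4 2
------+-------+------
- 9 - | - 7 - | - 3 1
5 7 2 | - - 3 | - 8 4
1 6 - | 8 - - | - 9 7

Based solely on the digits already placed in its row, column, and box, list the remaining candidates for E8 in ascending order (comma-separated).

1,9

Row 8 already contains {2, 3, 4, 5, 7, 8}.
Column E already contains {2, 3, 6, 7}.
Its 3×3 block (box 8) already contains {3, 7, 8}.
Removing those from 1–9 leaves {1, 9} as the candidates for E8.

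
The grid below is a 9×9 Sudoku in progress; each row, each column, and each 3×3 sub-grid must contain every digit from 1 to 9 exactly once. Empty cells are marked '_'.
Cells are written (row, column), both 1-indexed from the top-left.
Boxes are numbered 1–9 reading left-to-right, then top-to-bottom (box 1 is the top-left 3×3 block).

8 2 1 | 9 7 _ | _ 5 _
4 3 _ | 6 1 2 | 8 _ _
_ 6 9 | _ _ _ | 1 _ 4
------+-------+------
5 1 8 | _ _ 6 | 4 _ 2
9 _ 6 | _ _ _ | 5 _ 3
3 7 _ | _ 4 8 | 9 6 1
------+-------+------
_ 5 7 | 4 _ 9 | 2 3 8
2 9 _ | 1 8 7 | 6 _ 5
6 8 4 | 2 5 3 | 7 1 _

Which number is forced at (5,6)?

1

Row 5 already contains {3, 5, 6, 9}.
Column 6 already contains {2, 3, 6, 7, 8, 9}.
Its 3×3 block (box 5) already contains {4, 6, 8}.
The only value from 1–9 not eliminated is 1, so (5,6) = 1.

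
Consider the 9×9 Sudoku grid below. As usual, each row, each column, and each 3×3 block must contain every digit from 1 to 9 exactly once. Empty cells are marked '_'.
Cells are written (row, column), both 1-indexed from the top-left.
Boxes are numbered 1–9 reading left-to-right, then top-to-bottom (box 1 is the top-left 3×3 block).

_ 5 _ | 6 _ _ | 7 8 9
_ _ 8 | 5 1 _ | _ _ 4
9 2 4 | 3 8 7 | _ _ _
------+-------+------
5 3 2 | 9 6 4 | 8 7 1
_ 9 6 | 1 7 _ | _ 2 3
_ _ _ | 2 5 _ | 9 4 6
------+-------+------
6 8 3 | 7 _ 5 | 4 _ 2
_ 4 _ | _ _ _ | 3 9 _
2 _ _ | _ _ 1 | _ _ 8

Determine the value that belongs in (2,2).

6

Cell (2,2) itself could take any of {6, 7} by direct elimination.
Consider where 6 can go in box 1.
(1,1) is out (row 1 already has a 6).
(1,3) is out (row 1 already has a 6).
(2,1) is out (column 1 already has a 6).
So the only cell in box 1 that can hold 6 is (2,2).
Therefore (2,2) = 6.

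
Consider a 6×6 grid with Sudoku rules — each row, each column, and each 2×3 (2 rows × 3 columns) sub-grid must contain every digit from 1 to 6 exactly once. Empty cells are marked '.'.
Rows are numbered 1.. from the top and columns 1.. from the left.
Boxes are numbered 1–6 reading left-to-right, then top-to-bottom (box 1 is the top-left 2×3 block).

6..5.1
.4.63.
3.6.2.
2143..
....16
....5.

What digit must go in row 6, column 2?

6

Cell row 6, column 2 itself could take any of {2, 3, 6} by direct elimination.
Consider where 6 can go in column 2.
row 1, column 2 is out (row 1 already has a 6).
row 3, column 2 is out (row 3 already has a 6).
row 5, column 2 is out (row 5 already has a 6).
So the only cell in column 2 that can hold 6 is row 6, column 2.
Therefore row 6, column 2 = 6.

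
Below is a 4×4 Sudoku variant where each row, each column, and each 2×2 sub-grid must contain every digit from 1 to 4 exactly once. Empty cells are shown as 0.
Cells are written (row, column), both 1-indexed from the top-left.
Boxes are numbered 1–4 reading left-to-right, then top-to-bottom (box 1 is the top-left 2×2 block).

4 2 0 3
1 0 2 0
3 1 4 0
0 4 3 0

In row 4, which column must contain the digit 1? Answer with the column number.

4

Consider where 1 can go in row 4.
(4,1) is out (column 1 already has a 1).
So the only cell in row 4 that can hold 1 is (4,4).
That is column 4.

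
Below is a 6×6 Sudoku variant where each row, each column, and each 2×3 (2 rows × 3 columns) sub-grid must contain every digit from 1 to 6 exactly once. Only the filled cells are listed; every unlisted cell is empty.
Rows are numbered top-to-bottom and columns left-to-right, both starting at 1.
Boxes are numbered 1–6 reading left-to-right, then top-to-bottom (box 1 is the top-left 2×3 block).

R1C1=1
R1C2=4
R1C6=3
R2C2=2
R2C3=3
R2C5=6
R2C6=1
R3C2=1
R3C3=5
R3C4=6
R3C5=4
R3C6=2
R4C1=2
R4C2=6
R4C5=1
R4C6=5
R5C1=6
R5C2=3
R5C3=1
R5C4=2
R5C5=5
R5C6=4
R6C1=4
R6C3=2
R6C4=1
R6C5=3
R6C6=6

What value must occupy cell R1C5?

Row 1 already contains {1, 3, 4}.
Column 5 already contains {1, 3, 4, 5, 6}.
Its 2×3 block (box 2) already contains {1, 3, 6}.
The only value from 1–6 not eliminated is 2, so R1C5 = 2.

2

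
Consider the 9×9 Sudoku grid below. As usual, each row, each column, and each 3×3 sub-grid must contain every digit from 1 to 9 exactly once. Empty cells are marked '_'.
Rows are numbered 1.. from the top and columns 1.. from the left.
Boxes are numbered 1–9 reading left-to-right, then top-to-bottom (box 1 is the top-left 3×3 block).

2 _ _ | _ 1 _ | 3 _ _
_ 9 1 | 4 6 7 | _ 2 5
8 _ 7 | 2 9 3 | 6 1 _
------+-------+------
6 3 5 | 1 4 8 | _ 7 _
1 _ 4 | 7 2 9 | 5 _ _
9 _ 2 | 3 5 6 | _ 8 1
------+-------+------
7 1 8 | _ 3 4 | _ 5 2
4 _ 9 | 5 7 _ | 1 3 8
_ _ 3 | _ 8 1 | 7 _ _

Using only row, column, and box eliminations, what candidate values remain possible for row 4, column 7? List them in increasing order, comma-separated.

Row 4 already contains {1, 3, 4, 5, 6, 7, 8}.
Column 7 already contains {1, 3, 5, 6, 7}.
Its 3×3 block (box 6) already contains {1, 5, 7, 8}.
Removing those from 1–9 leaves {2, 9} as the candidates for row 4, column 7.

2,9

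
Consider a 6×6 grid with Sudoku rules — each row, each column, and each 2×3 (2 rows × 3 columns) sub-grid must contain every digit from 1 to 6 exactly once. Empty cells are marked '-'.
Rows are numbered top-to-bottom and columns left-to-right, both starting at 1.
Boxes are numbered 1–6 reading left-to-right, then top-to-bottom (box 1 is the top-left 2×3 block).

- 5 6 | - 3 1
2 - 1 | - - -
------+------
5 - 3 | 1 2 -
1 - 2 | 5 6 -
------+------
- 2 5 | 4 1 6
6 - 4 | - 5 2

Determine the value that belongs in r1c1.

4

Row 1 already contains {1, 3, 5, 6}.
Column 1 already contains {1, 2, 5, 6}.
Its 2×3 block (box 1) already contains {1, 2, 5, 6}.
The only value from 1–6 not eliminated is 4, so r1c1 = 4.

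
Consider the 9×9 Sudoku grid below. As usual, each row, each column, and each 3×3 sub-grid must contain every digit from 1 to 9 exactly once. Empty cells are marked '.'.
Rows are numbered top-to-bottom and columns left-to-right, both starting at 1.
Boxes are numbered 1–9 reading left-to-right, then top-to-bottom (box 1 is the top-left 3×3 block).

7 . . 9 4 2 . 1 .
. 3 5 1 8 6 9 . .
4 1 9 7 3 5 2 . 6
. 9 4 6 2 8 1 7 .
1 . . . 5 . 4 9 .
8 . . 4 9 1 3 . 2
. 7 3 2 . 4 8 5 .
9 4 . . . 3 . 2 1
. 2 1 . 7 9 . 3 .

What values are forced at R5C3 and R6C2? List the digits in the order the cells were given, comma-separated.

For R5C3:
  Consider where 2 can go in column 3.
  R1C3 is out (row 1 already has a 2).
  R6C3 is out (row 6 already has a 2).
  R8C3 is out (row 8 already has a 2).
  So the only cell in column 3 that can hold 2 is R5C3.
  So R5C3 = 2.
For R6C2:
  Consider where 5 can go in row 6.
  R6C3 is out (column 3 already has a 5).
  R6C8 is out (column 8 already has a 5).
  So the only cell in row 6 that can hold 5 is R6C2.
  So R6C2 = 5.

2,5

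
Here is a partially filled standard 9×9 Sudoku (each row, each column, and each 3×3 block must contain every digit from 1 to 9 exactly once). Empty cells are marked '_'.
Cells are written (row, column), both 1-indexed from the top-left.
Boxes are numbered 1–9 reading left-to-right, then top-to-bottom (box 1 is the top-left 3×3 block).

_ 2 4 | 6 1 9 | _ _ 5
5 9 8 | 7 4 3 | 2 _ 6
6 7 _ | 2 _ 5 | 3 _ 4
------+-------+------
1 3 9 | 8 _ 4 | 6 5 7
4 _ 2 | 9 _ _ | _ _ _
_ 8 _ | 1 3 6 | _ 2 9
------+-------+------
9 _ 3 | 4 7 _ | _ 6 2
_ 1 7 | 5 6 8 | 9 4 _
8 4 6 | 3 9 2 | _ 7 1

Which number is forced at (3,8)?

Cell (3,8) itself could take any of {1, 8, 9} by direct elimination.
Consider where 9 can go in column 8.
(1,8) is out (row 1 already has a 9).
(2,8) is out (row 2 already has a 9).
(5,8) is out (row 5 already has a 9).
So the only cell in column 8 that can hold 9 is (3,8).
Therefore (3,8) = 9.

9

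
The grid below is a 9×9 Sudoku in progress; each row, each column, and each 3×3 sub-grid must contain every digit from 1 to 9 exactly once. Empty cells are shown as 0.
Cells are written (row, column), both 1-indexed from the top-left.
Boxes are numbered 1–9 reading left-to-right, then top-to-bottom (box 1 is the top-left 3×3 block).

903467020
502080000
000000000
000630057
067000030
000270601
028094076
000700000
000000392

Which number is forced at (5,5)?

4

Cell (5,5) itself could take any of {1, 4, 5} by direct elimination.
Consider where 4 can go in box 5.
(4,6) is out (column 6 already has a 4).
(5,4) is out (column 4 already has a 4).
(5,6) is out (column 6 already has a 4).
(6,6) is out (column 6 already has a 4).
So the only cell in box 5 that can hold 4 is (5,5).
Therefore (5,5) = 4.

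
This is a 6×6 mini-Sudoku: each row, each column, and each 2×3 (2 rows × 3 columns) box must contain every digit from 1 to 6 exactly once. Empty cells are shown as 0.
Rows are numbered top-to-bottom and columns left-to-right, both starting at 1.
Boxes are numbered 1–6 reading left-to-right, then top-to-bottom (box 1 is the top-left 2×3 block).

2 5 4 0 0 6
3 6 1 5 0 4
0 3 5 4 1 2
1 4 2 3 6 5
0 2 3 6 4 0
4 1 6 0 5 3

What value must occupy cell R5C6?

1

Row 5 already contains {2, 3, 4, 6}.
Column 6 already contains {2, 3, 4, 5, 6}.
Its 2×3 block (box 6) already contains {3, 4, 5, 6}.
The only value from 1–6 not eliminated is 1, so R5C6 = 1.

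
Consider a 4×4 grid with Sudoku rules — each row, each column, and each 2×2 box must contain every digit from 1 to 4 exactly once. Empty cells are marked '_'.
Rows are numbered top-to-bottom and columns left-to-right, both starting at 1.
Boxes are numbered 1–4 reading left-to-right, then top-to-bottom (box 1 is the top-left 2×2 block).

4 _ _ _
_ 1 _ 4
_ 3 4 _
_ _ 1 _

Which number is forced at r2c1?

Cell r2c1 itself could take any of {2, 3} by direct elimination.
Consider where 3 can go in column 1.
r3c1 is out (row 3 already has a 3).
r4c1 is out (box 3 already has a 3).
So the only cell in column 1 that can hold 3 is r2c1.
Therefore r2c1 = 3.

3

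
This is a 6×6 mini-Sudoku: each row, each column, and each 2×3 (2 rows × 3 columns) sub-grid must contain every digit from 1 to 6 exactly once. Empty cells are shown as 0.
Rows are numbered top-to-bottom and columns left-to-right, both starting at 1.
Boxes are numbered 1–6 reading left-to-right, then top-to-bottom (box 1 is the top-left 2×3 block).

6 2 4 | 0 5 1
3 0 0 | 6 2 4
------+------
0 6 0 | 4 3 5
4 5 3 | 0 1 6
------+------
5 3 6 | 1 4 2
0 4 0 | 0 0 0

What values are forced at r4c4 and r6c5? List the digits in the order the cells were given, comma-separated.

For r4c4:
  Row 4 already contains {1, 3, 4, 5, 6}.
  Column 4 already contains {1, 4, 6}.
  Its 2×3 block (box 4) already contains {1, 3, 4, 5, 6}.
  The only value from 1–6 not eliminated is 2, so r4c4 = 2.
For r6c5:
  Row 6 already contains {4}.
  Column 5 already contains {1, 2, 3, 4, 5}.
  Its 2×3 block (box 6) already contains {1, 2, 4}.
  The only value from 1–6 not eliminated is 6, so r6c5 = 6.

2,6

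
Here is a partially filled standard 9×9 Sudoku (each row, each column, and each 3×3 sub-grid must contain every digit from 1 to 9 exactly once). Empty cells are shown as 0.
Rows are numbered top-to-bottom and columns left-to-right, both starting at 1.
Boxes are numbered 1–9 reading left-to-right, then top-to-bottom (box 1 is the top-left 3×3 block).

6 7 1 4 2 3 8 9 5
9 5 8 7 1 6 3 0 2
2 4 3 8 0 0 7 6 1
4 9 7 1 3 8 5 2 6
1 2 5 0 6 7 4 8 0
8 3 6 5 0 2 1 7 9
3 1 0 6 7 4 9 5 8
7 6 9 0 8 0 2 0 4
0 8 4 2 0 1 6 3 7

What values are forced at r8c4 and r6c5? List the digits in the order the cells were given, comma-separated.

For r8c4:
  Row 8 already contains {2, 4, 6, 7, 8, 9}.
  Column 4 already contains {1, 2, 4, 5, 6, 7, 8}.
  Its 3×3 block (box 8) already contains {1, 2, 4, 6, 7, 8}.
  The only value from 1–9 not eliminated is 3, so r8c4 = 3.
For r6c5:
  Row 6 already contains {1, 2, 3, 5, 6, 7, 8, 9}.
  Column 5 already contains {1, 2, 3, 6, 7, 8}.
  Its 3×3 block (box 5) already contains {1, 2, 3, 5, 6, 7, 8}.
  The only value from 1–9 not eliminated is 4, so r6c5 = 4.

3,4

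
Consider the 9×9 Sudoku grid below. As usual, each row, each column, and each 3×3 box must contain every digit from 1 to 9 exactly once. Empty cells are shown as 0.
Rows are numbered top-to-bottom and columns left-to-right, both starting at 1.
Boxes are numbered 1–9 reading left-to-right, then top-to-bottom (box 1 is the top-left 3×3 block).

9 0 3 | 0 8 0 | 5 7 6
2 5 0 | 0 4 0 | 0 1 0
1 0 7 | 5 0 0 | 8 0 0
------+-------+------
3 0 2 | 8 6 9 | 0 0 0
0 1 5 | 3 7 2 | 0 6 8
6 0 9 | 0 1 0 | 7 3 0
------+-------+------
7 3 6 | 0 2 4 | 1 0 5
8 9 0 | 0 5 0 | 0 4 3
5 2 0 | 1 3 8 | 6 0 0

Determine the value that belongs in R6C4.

4

Row 6 already contains {1, 3, 6, 7, 9}.
Column 4 already contains {1, 3, 5, 8}.
Its 3×3 block (box 5) already contains {1, 2, 3, 6, 7, 8, 9}.
The only value from 1–9 not eliminated is 4, so R6C4 = 4.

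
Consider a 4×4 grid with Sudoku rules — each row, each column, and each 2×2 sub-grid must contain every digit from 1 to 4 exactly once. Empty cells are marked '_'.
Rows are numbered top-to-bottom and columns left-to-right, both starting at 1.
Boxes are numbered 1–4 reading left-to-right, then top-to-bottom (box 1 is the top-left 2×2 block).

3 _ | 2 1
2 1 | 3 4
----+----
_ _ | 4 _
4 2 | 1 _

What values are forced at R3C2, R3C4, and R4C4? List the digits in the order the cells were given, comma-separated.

3,2,3

For R3C2:
  Row 3 already contains {4}.
  Column 2 already contains {1, 2}.
  Its 2×2 block (box 3) already contains {2, 4}.
  The only value from 1–4 not eliminated is 3, so R3C2 = 3.
For R3C4:
  Consider where 2 can go in column 4.
  R4C4 is out (row 4 already has a 2).
  So the only cell in column 4 that can hold 2 is R3C4.
  So R3C4 = 2.
For R4C4:
  Row 4 already contains {1, 2, 4}.
  Column 4 already contains {1, 4}.
  Its 2×2 block (box 4) already contains {1, 4}.
  The only value from 1–4 not eliminated is 3, so R4C4 = 3.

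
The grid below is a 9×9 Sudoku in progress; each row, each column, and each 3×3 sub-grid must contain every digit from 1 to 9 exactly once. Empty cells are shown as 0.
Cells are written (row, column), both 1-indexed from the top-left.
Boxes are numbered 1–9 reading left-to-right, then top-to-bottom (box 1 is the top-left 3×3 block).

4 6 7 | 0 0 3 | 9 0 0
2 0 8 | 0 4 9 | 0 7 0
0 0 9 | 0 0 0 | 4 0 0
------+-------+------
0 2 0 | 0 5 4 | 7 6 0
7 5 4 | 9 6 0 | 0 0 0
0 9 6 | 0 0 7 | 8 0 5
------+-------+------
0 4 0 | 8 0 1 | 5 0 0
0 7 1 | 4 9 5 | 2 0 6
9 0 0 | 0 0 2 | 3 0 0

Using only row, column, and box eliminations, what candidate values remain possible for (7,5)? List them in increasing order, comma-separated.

3,7

Row 7 already contains {1, 4, 5, 8}.
Column 5 already contains {4, 5, 6, 9}.
Its 3×3 block (box 8) already contains {1, 2, 4, 5, 8, 9}.
Removing those from 1–9 leaves {3, 7} as the candidates for (7,5).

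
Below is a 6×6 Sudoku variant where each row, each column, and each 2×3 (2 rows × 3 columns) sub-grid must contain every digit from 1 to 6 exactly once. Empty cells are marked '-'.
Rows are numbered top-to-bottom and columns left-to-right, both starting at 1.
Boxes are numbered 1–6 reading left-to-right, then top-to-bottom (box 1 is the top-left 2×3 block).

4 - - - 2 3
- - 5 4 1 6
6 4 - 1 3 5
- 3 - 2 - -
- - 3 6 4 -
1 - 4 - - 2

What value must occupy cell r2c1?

3

Cell r2c1 itself could take any of {2, 3} by direct elimination.
Consider where 3 can go in column 1.
r4c1 is out (row 4 already has a 3).
r5c1 is out (row 5 already has a 3).
So the only cell in column 1 that can hold 3 is r2c1.
Therefore r2c1 = 3.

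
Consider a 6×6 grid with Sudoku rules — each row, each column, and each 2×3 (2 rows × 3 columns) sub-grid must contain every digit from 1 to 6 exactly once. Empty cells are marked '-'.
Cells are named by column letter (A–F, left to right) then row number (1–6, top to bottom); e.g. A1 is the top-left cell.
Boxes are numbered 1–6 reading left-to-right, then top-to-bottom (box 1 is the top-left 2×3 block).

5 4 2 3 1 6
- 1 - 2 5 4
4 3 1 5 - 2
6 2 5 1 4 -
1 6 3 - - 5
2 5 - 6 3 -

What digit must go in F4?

Row 4 already contains {1, 2, 4, 5, 6}.
Column F already contains {2, 4, 5, 6}.
Its 2×3 block (box 4) already contains {1, 2, 4, 5}.
The only value from 1–6 not eliminated is 3, so F4 = 3.

3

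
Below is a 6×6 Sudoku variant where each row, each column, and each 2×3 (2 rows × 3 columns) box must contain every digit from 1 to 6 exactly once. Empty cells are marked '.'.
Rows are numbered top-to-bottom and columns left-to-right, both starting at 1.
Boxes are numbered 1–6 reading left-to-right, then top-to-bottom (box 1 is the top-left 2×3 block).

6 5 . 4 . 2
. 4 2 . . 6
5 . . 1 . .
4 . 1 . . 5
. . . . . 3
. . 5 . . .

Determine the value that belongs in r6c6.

1

Cell r6c6 itself could take any of {1, 4} by direct elimination.
Consider where 1 can go in column 6.
r3c6 is out (row 3 already has a 1).
So the only cell in column 6 that can hold 1 is r6c6.
Therefore r6c6 = 1.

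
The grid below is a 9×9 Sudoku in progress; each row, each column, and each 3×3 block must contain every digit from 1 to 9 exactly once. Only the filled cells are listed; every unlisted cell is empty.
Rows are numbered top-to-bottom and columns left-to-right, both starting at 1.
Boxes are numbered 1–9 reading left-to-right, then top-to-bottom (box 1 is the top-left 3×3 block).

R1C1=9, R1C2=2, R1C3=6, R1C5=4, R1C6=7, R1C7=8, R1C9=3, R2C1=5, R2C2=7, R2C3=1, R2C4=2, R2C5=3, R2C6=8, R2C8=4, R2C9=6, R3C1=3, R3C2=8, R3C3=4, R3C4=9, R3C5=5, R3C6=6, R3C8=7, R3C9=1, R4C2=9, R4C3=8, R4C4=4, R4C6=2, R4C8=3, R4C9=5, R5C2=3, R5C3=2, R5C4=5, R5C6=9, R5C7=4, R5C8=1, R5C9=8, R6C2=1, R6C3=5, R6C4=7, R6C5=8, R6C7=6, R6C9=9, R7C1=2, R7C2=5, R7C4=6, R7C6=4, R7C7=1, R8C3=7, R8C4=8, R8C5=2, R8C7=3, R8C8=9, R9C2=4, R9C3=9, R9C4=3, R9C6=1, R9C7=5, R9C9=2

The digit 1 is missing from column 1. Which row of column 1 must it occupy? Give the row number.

Consider where 1 can go in column 1.
R4C1 is out (box 4 already has a 1).
R5C1 is out (row 5 already has a 1).
R6C1 is out (row 6 already has a 1).
R9C1 is out (row 9 already has a 1).
So the only cell in column 1 that can hold 1 is R8C1.
That is row 8.

8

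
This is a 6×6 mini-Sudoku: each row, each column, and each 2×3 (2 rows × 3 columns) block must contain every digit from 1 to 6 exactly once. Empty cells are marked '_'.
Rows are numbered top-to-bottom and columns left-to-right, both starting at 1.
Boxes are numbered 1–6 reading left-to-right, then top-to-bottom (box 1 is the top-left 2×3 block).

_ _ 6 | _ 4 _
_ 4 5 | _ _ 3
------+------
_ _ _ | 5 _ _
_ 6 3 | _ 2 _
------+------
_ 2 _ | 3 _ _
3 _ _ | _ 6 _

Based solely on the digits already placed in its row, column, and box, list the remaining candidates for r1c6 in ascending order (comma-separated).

Row 1 already contains {4, 6}.
Column 6 already contains {3}.
Its 2×3 block (box 2) already contains {3, 4}.
Removing those from 1–6 leaves {1, 2, 5} as the candidates for r1c6.

1,2,5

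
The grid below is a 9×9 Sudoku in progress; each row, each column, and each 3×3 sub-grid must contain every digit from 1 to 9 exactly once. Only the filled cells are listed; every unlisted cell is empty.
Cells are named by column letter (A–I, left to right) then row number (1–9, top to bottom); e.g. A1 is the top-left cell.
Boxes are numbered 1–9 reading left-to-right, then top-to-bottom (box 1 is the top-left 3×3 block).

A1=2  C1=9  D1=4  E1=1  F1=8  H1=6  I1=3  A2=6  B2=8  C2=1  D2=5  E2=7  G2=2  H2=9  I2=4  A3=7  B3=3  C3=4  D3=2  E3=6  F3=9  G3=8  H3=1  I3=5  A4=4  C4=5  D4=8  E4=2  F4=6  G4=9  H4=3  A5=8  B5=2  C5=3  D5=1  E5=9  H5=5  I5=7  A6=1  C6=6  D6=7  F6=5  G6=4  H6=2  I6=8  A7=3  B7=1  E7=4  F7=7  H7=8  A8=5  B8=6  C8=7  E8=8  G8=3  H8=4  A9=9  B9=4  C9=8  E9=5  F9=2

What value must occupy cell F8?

1

Row 8 already contains {3, 4, 5, 6, 7, 8}.
Column F already contains {2, 5, 6, 7, 8, 9}.
Its 3×3 block (box 8) already contains {2, 4, 5, 7, 8}.
The only value from 1–9 not eliminated is 1, so F8 = 1.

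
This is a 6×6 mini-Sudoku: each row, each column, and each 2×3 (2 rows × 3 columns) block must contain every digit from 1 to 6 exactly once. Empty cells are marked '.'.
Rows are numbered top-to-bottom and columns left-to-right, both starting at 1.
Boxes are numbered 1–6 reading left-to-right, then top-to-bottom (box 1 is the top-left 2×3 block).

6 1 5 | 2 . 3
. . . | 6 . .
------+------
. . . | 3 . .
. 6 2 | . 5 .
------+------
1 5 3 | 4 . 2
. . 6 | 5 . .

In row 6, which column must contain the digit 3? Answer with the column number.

Consider where 3 can go in row 6.
r6c1 is out (box 5 already has a 3).
r6c2 is out (box 5 already has a 3).
r6c6 is out (column 6 already has a 3).
So the only cell in row 6 that can hold 3 is r6c5.
That is column 5.

5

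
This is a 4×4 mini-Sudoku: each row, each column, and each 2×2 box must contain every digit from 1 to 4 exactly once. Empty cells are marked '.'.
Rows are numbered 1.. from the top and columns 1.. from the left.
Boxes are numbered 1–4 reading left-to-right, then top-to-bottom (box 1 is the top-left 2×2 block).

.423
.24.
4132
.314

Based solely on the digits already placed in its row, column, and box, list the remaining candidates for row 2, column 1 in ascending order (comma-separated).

1,3

Row 2 already contains {2, 4}.
Column 1 already contains {4}.
Its 2×2 block (box 1) already contains {2, 4}.
Removing those from 1–4 leaves {1, 3} as the candidates for row 2, column 1.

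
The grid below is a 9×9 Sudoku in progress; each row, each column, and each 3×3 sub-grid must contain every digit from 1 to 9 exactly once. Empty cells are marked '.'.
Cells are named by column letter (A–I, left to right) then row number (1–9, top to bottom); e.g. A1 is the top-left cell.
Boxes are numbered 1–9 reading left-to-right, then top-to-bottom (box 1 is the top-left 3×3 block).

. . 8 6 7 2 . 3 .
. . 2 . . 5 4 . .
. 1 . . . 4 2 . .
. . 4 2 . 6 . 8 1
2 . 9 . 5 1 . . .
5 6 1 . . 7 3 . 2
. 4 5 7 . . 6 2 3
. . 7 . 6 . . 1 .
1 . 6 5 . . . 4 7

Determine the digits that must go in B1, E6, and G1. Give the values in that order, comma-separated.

5,4,1

For B1:
  Consider where 5 can go in column B.
  B2 is out (row 2 already has a 5).
  B4 is out (box 4 already has a 5).
  B5 is out (row 5 already has a 5).
  B8 is out (box 7 already has a 5).
  B9 is out (row 9 already has a 5).
  So the only cell in column B that can hold 5 is B1.
  So B1 = 5.
For E6:
  Consider where 4 can go in column E.
  E2 is out (row 2 already has a 4).
  E3 is out (row 3 already has a 4).
  E4 is out (row 4 already has a 4).
  E7 is out (row 7 already has a 4).
  E9 is out (row 9 already has a 4).
  So the only cell in column E that can hold 4 is E6.
  So E6 = 4.
For G1:
  Consider where 1 can go in box 3.
  I1 is out (column I already has a 1).
  H2 is out (column H already has a 1).
  I2 is out (column I already has a 1).
  H3 is out (row 3 already has a 1).
  I3 is out (row 3 already has a 1).
  So the only cell in box 3 that can hold 1 is G1.
  So G1 = 1.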